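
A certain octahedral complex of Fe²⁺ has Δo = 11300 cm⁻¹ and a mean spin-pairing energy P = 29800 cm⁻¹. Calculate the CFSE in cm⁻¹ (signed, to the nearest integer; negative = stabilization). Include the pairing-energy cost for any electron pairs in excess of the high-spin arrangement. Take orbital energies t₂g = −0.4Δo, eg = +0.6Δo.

Fe is in group 8, so Fe²⁺ is d⁶ (8 − 2 = 6).
Δo < P, so pairing is avoided: the ground state is high-spin.
That gives t₂g⁴ eg².
Orbital CFSE = -0.4Δo = -0.4 × 11300 = -4520 cm⁻¹.
High-spin has no excess pairs, so no pairing correction applies.

-4520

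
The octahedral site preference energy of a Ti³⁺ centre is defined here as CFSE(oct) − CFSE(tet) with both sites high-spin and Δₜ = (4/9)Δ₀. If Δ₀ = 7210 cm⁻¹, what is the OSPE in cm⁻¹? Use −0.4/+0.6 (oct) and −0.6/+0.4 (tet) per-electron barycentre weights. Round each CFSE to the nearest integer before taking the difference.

Group 4 minus oxidation state +3 gives a d¹ configuration for Ti³⁺.
Octahedral high-spin t₂g¹ eg⁰: CFSE = -0.4 × 7210 = -2884 cm⁻¹.
Tetrahedral e¹ t₂⁰ gives -0.6Δₜ = -0.6 × (4/9) × 7210 = -1923 cm⁻¹.
OSPE = CFSE(oct) − CFSE(tet) = -2884 − (-1923) = -961 cm⁻¹.

-961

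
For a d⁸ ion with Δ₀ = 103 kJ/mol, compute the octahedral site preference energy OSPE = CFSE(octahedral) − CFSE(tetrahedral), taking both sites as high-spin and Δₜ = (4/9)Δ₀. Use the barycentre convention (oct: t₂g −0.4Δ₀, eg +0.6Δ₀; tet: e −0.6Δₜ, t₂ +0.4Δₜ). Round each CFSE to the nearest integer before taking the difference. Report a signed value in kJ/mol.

Octahedral high-spin t2g^6 e_g^2: CFSE = -1.2 × 103 = -124 kJ/mol.
In a tetrahedral site the filling is e^4 t2^4: CFSE(tet) = -0.8Δₜ = -0.8 × (4/9)(103) = -37 kJ/mol.
OSPE = CFSE(oct) − CFSE(tet) = -124 − (-37) = -87 kJ/mol.

-87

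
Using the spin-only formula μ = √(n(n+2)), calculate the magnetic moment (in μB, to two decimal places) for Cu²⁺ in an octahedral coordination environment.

1.73 μB

Cu is in group 11, so Cu²⁺ is d⁹ (11 − 2 = 9).
For octahedral d⁹ the high- and low-spin configurations coincide.
Configuration: t₂g⁶ eg³ → 1 unpaired electron.
μ(spin-only) = √[1(1+2)] = √3 ≈ 1.73 μB.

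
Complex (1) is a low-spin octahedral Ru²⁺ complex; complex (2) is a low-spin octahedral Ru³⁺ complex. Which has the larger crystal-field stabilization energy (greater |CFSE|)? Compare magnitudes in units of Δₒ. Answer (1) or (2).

(1)

(1): Ru sits in group 8; removing 2 electrons leaves Ru²⁺ with 8 − 2 = 6 d electrons; t₂g⁶ eg⁰, CFSE = -2.4Δₒ.
(2): Ru³⁺: group 8, so d-count = 8 − 3 = 5; t₂g⁵ eg⁰, CFSE = -2.0Δₒ.
So (1) has the larger |CFSE|.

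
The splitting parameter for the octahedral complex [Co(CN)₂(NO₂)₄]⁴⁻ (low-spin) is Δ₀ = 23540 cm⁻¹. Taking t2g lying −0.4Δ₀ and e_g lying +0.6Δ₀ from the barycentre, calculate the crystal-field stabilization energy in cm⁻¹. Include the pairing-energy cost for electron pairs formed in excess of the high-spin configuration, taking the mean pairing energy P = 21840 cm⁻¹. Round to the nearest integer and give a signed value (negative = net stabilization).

Ligand charges: 2×(-1) from CN⁻ and 4×(-1) from NO₂⁻ sum to -6; with overall charge -4, Co is +2.
Co²⁺: group 9, so d-count = 9 − 2 = 7.
Electron filling gives t2g^6 e_g^1.
The orbital stabilization is -1.8Δ₀ = -1.8 × 23540 = -42372 cm⁻¹.
High-spin d⁷ would be t2g^5 e_g^2 with 2 pairs; low-spin has 3, so 1 excess pair costs +1P = +21840 cm⁻¹.
Combining: -42372 + 21840 = -20532 cm⁻¹.

-20532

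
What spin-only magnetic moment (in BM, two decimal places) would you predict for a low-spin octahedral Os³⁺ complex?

Os sits in group 8; removing 3 electrons leaves Os³⁺ with 8 − 3 = 5 d electrons.
Configuration: t₂g⁵ eg⁰ → 1 unpaired electron.
μ(spin-only) = √[1(1+2)] = √3 ≈ 1.73 BM.

1.73 BM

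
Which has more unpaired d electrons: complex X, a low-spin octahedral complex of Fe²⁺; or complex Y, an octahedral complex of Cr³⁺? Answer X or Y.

X: Group 8 minus oxidation state +2 gives a d⁶ configuration for Fe²⁺; t₂g⁶ eg⁰ → 0 unpaired.
Y: Cr is in group 6, so Cr³⁺ is d³ (6 − 3 = 3); t2g^3 e_g^0 → 3 unpaired.
So Y has more unpaired electrons.

Y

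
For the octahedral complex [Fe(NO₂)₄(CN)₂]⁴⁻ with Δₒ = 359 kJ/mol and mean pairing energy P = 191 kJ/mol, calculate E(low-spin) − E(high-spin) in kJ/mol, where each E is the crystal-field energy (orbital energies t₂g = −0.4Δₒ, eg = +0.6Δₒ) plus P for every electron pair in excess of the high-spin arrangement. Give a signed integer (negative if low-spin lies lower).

-336

Ligand charges: 4×(-1) from NO₂⁻ and 2×(-1) from CN⁻ sum to -6; with overall charge -4, Fe is +2.
Fe is in group 8, so Fe²⁺ is d⁶ (8 − 2 = 6).
High-spin: t₂g⁴ eg², CFSE = -0.4Δₒ = -144 kJ/mol.
For low-spin the configuration is t₂g⁶ eg⁰: orbital energy -2.4 × 359 = -862 kJ/mol, and 2 additional pairs relative to high-spin add 382 kJ/mol, giving -480 kJ/mol.
The difference is -480 − (-144) = -336 kJ/mol, so low-spin lies lower.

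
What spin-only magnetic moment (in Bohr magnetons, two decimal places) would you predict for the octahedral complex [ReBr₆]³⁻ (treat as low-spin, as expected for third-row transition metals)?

2.83 Bohr magnetons

Each Br⁻ contributes -1; 6 × (-1) = -6. With overall charge -3, Re is in the +3 oxidation state.
Re is in group 7, so Re³⁺ is d⁴ (7 − 3 = 4).
Configuration: t2g^4 e_g^0 → 2 unpaired electrons.
μ(spin-only) = √[2(2+2)] = √8 ≈ 2.83 Bohr magnetons.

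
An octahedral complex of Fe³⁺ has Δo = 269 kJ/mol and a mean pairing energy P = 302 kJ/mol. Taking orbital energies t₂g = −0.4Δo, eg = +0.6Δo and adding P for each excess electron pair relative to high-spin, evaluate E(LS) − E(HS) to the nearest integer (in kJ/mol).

Fe sits in group 8; removing 3 electrons leaves Fe³⁺ with 8 − 3 = 5 d electrons.
In the high-spin limit (t₂g³ eg²) the orbital term is 0.0Δo = 0 kJ/mol, with no excess pairing.
For low-spin the configuration is t₂g⁵ eg⁰: orbital energy -2.0 × 269 = -538 kJ/mol, and 2 additional pairs relative to high-spin add 604 kJ/mol, giving 66 kJ/mol.
The difference is 66 − (0) = 66 kJ/mol, so high-spin lies lower.

66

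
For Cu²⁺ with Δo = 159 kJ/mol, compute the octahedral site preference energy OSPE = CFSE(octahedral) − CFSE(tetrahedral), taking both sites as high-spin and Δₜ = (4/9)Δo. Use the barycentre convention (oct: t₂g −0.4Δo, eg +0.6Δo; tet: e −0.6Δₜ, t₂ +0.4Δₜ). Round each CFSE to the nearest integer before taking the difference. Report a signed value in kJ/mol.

Group 11 minus oxidation state +2 gives a d⁹ configuration for Cu²⁺.
In an octahedral site d⁹ (HS) is t2g^6 e_g^3, giving CFSE(oct) = -0.6Δo = -95 kJ/mol.
Tetrahedral: e^4 t2^5, CFSE = 4(−0.6) + 5(+0.4) = -0.4Δₜ = -0.4 × (4/9) × 159 = -28 kJ/mol.
OSPE = -95 − (-28) = -67 kJ/mol.

-67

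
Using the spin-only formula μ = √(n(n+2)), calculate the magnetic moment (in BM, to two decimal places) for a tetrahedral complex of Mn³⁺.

Mn³⁺: group 7, so d-count = 7 − 3 = 4.
Tetrahedral splitting is small, so the complex is high-spin.
Configuration: e² t₂² → 4 unpaired electrons.
μ(spin-only) = √[4(4+2)] = √24 ≈ 4.90 BM.

4.90 BM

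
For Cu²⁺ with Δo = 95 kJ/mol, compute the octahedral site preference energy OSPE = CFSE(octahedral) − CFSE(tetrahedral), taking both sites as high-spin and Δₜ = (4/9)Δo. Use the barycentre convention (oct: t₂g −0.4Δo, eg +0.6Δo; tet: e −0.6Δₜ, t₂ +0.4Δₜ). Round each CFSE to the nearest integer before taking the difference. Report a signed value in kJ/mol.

Cu is in group 11, so Cu²⁺ is d⁹ (11 − 2 = 9).
Octahedral (high-spin): t2g^6 e_g^3, CFSE = 6(−0.4) + 3(+0.6) = -0.6Δo = -0.6 × 95 = -57 kJ/mol.
In a tetrahedral site the filling is e^4 t2^5: CFSE(tet) = -0.4Δₜ = -0.4 × (4/9)(95) = -17 kJ/mol.
OSPE = CFSE(oct) − CFSE(tet) = -57 − (-17) = -40 kJ/mol.

-40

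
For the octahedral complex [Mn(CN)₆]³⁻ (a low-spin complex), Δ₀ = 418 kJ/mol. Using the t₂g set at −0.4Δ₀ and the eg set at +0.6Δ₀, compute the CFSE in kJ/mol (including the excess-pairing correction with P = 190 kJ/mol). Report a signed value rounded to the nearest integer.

Each CN⁻ contributes -1; 6 × (-1) = -6. With overall charge -3, Mn is in the +3 oxidation state.
Group 7 minus oxidation state +3 gives a d⁴ configuration for Mn³⁺.
Electron filling gives t₂g⁴ eg⁰.
CFSE(orbital) = 4×(-0.4Δ₀) + 0×(0.6Δ₀) = -1.6Δ₀; with Δ₀ = 418 kJ/mol that is -669 kJ/mol.
Relative to high-spin t₂g³ eg¹ (0 paired), the low-spin configuration has 1 additional pair, contributing +1 × 190 = +190 kJ/mol.
Combining: -669 + 190 = -479 kJ/mol.

-479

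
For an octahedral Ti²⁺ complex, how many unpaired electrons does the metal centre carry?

Ti sits in group 4; removing 2 electrons leaves Ti²⁺ with 4 − 2 = 2 d electrons.
For octahedral d² the high- and low-spin configurations coincide.
Configuration: t2g^2 e_g^0, giving 2 unpaired electrons.

2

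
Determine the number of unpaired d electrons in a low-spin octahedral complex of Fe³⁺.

Fe³⁺: group 8, so d-count = 8 − 3 = 5.
Configuration: t2g^5 e_g^0, giving 1 unpaired electron.

1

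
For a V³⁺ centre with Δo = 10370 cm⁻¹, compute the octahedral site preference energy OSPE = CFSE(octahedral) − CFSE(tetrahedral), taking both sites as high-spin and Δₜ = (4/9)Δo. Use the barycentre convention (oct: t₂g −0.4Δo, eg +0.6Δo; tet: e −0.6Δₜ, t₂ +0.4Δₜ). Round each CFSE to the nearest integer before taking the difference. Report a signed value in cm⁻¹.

-2765

V is in group 5, so V³⁺ is d² (5 − 3 = 2).
In an octahedral site d² (HS) is t₂g² eg⁰, giving CFSE(oct) = -0.8Δo = -8296 cm⁻¹.
In a tetrahedral site the filling is e² t₂⁰: CFSE(tet) = -1.2Δₜ = -1.2 × (4/9)(10370) = -5531 cm⁻¹.
OSPE = -8296 − (-5531) = -2765 cm⁻¹.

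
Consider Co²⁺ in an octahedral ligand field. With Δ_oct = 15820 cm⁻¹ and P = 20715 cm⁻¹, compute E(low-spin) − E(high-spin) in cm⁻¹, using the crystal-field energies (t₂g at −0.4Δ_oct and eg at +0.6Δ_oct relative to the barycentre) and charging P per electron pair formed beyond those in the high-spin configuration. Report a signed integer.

Group 9 minus oxidation state +2 gives a d⁷ configuration for Co²⁺.
High-spin: t₂g⁵ eg², CFSE = -0.8Δ_oct = -12656 cm⁻¹.
For low-spin the configuration is t₂g⁶ eg¹: orbital energy -1.8 × 15820 = -28476 cm⁻¹, and 1 additional pair relative to high-spin adds 20715 cm⁻¹, giving -7761 cm⁻¹.
E(LS) − E(HS) = -7761 − (-12656) = 4895 cm⁻¹.

4895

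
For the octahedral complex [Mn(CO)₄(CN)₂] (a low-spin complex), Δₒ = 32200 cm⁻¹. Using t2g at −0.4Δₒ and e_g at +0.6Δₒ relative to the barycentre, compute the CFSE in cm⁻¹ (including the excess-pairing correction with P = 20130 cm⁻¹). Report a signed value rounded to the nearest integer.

-24140

Ligand charges: 4×(+0) from CO and 2×(-1) from CN⁻ sum to -2; with overall charge +0, Mn is +2.
Mn sits in group 7; removing 2 electrons leaves Mn²⁺ with 7 − 2 = 5 d electrons.
Configuration: t2g^5 e_g^0.
Orbital CFSE = 5(-0.4) + 0(0.6) = -2.0Δₒ = -2.0 × 32200 = -64400 cm⁻¹.
Relative to high-spin t2g^3 e_g^2 (0 paired), the low-spin configuration has 2 additional pairs, contributing +2 × 20130 = +40260 cm⁻¹.
Net CFSE = -64400 + 40260 = -24140 cm⁻¹.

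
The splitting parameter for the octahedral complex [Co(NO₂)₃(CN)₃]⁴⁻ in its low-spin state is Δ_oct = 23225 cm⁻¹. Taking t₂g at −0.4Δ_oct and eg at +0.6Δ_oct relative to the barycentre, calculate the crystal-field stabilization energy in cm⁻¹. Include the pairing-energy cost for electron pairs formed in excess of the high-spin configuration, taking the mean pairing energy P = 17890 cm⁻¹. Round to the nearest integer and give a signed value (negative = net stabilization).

-23915

Ligand charges: 3×(-1) from NO₂⁻ and 3×(-1) from CN⁻ sum to -6; with overall charge -4, Co is +2.
Group 9 minus oxidation state +2 gives a d⁷ configuration for Co²⁺.
Configuration: t₂g⁶ eg¹.
CFSE(orbital) = 6×(-0.4Δ_oct) + 1×(0.6Δ_oct) = -1.8Δ_oct; with Δ_oct = 23225 cm⁻¹ that is -41805 cm⁻¹.
High-spin d⁷ would be t₂g⁵ eg² with 2 pairs; low-spin has 3, so 1 excess pair costs +1P = +17890 cm⁻¹.
Combining: -41805 + 17890 = -23915 cm⁻¹.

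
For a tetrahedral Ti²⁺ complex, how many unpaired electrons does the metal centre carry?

Group 4 minus oxidation state +2 gives a d² configuration for Ti²⁺.
Tetrahedral fields are weak (Δₜ ≈ 4/9 Δₒ), so electrons fill high-spin.
Configuration: e^2 t2^0, giving 2 unpaired electrons.

2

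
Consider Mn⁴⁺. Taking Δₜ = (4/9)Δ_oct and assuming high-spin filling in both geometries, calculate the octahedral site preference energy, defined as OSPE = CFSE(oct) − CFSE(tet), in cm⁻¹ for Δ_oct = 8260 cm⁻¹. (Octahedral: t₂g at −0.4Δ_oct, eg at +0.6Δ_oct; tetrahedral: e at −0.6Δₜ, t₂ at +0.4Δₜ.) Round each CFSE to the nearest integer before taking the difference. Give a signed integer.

-6975

Mn sits in group 7; removing 4 electrons leaves Mn⁴⁺ with 7 − 4 = 3 d electrons.
Octahedral high-spin t2g^3 e_g^0: CFSE = -1.2 × 8260 = -9912 cm⁻¹.
In a tetrahedral site the filling is e^2 t2^1: CFSE(tet) = -0.8Δₜ = -0.8 × (4/9)(8260) = -2937 cm⁻¹.
OSPE = -9912 − (-2937) = -6975 cm⁻¹.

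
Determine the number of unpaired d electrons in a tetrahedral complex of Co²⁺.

3

Co is in group 9, so Co²⁺ is d⁷ (9 − 2 = 7).
With tetrahedral geometry the complex is necessarily high-spin.
Configuration: e^4 t2^3, giving 3 unpaired electrons.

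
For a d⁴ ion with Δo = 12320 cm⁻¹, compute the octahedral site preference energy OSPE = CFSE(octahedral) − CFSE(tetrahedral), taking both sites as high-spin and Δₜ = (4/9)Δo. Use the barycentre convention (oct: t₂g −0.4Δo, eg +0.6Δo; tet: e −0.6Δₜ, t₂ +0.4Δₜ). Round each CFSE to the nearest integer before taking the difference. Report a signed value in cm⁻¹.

Octahedral high-spin t₂g³ eg¹: CFSE = -0.6 × 12320 = -7392 cm⁻¹.
In a tetrahedral site the filling is e² t₂²: CFSE(tet) = -0.4Δₜ = -0.4 × (4/9)(12320) = -2190 cm⁻¹.
OSPE = CFSE(oct) − CFSE(tet) = -7392 − (-2190) = -5202 cm⁻¹.

-5202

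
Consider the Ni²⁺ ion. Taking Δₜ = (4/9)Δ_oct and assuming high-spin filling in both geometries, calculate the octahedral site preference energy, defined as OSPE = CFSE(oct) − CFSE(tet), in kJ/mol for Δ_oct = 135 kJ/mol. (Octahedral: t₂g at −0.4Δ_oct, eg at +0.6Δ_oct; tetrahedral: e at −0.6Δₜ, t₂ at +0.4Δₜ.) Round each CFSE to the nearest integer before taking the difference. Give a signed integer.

-114

Ni is in group 10, so Ni²⁺ is d⁸ (10 − 2 = 8).
In an octahedral site d⁸ (HS) is t₂g⁶ eg², giving CFSE(oct) = -1.2Δ_oct = -162 kJ/mol.
Tetrahedral: e⁴ t₂⁴, CFSE = 4(−0.6) + 4(+0.4) = -0.8Δₜ = -0.8 × (4/9) × 135 = -48 kJ/mol.
OSPE = -162 − (-48) = -114 kJ/mol.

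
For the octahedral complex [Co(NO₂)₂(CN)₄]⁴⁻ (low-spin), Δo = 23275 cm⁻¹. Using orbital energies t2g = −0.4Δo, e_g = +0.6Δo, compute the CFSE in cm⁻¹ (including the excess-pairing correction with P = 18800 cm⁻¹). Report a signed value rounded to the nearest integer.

Ligand charges: 2×(-1) from NO₂⁻ and 4×(-1) from CN⁻ sum to -6; with overall charge -4, Co is +2.
Co²⁺: group 9, so d-count = 9 − 2 = 7.
Electron filling gives t2g^6 e_g^1.
The orbital stabilization is -1.8Δo = -1.8 × 23275 = -41895 cm⁻¹.
High-spin d⁷ would be t2g^5 e_g^2 with 2 pairs; low-spin has 3, so 1 excess pair costs +1P = +18800 cm⁻¹.
Combining: -41895 + 18800 = -23095 cm⁻¹.

-23095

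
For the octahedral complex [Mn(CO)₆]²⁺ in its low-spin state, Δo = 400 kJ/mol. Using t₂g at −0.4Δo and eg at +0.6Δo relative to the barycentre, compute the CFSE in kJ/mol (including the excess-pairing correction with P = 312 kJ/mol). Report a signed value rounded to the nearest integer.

CO is neutral, so the +2 overall charge sits on Mn: oxidation state +2.
Group 7 minus oxidation state +2 gives a d⁵ configuration for Mn²⁺.
Configuration: t₂g⁵ eg⁰.
CFSE(orbital) = 5×(-0.4Δo) + 0×(0.6Δo) = -2.0Δo; with Δo = 400 kJ/mol that is -800 kJ/mol.
Pairing penalty: 2 pairs vs 0 in the high-spin reference → 2 extra × P = 624 kJ/mol.
Overall CFSE = -800 + 624 = -176 kJ/mol.

-176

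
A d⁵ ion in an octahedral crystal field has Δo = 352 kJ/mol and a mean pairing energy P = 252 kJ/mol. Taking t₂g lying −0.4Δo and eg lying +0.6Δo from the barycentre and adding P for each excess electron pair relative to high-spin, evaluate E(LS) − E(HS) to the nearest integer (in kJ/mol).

-200

High-spin d⁵ fills as t₂g³ eg² with CFSE 3(−0.4) + 2(+0.6) = 0.0Δo = 0 kJ/mol.
For low-spin the configuration is t₂g⁵ eg⁰: orbital energy -2.0 × 352 = -704 kJ/mol, and 2 additional pairs relative to high-spin add 504 kJ/mol, giving -200 kJ/mol.
The difference is -200 − (0) = -200 kJ/mol, so low-spin lies lower.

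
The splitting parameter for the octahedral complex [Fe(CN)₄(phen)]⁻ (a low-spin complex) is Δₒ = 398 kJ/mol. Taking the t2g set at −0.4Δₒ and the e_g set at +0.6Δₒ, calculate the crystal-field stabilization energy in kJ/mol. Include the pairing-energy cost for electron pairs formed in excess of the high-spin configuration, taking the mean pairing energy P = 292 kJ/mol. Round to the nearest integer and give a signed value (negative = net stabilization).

Ligand charges: 4×(-1) from CN⁻ and 1×(+0) from phen sum to -4; with overall charge -1, Fe is +3.
Fe sits in group 8; removing 3 electrons leaves Fe³⁺ with 8 − 3 = 5 d electrons.
The d⁵ electrons fill as t2g^5 e_g^0.
CFSE(orbital) = 5×(-0.4Δₒ) + 0×(0.6Δₒ) = -2.0Δₒ; with Δₒ = 398 kJ/mol that is -796 kJ/mol.
Relative to high-spin t2g^3 e_g^2 (0 paired), the low-spin configuration has 2 additional pairs, contributing +2 × 292 = +584 kJ/mol.
Net CFSE = -796 + 584 = -212 kJ/mol.

-212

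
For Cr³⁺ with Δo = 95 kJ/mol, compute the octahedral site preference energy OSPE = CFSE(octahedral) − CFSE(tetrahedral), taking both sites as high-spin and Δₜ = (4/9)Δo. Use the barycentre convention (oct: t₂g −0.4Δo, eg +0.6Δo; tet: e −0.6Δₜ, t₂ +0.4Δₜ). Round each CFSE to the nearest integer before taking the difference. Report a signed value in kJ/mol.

-80

Group 6 minus oxidation state +3 gives a d³ configuration for Cr³⁺.
In an octahedral site d³ (HS) is t2g^3 e_g^0, giving CFSE(oct) = -1.2Δo = -114 kJ/mol.
In a tetrahedral site the filling is e^2 t2^1: CFSE(tet) = -0.8Δₜ = -0.8 × (4/9)(95) = -34 kJ/mol.
OSPE = -114 − (-34) = -80 kJ/mol.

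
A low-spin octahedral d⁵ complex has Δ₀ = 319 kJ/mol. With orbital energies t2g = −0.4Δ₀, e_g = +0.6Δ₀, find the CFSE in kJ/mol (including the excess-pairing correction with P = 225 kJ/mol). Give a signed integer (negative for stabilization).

Configuration: t2g^5 e_g^0.
Orbital CFSE = 5(-0.4) + 0(0.6) = -2.0Δ₀ = -2.0 × 319 = -638 kJ/mol.
Pairing penalty: 2 pairs vs 0 in the high-spin reference → 2 extra × P = 450 kJ/mol.
Net CFSE = -638 + 450 = -188 kJ/mol.

-188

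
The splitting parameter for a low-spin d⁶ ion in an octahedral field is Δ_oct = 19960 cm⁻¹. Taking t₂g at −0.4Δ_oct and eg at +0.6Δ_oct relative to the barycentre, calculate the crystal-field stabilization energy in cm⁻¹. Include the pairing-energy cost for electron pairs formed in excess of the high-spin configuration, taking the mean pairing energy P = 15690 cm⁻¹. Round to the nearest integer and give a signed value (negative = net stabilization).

Configuration: t₂g⁶ eg⁰.
The orbital stabilization is -2.4Δ_oct = -2.4 × 19960 = -47904 cm⁻¹.
Relative to high-spin t₂g⁴ eg² (1 paired), the low-spin configuration has 2 additional pairs, contributing +2 × 15690 = +31380 cm⁻¹.
Net CFSE = -47904 + 31380 = -16524 cm⁻¹.

-16524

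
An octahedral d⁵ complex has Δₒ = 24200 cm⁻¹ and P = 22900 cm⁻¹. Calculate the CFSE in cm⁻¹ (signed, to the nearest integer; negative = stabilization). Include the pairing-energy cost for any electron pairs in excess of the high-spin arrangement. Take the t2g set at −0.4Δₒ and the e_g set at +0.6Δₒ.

-2600

Δₒ > P, so pairing is preferred: the ground state is low-spin.
Filling d⁵ accordingly: t2g^5 e_g^0.
Orbital CFSE = -2.0Δₒ = -2.0 × 24200 = -48400 cm⁻¹.
Excess pairs vs high-spin: 2 − 0 = 2; pairing cost = +45800 cm⁻¹.
Net CFSE = -48400 + 45800 = -2600 cm⁻¹.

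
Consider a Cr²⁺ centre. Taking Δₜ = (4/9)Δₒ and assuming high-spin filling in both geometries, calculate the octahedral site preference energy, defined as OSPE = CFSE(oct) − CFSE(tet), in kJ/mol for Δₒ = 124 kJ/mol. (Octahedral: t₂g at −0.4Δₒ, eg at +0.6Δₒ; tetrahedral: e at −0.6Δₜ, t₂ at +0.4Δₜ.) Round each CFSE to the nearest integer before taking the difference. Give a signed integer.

Group 6 minus oxidation state +2 gives a d⁴ configuration for Cr²⁺.
In an octahedral site d⁴ (HS) is t2g^3 e_g^1, giving CFSE(oct) = -0.6Δₒ = -74 kJ/mol.
In a tetrahedral site the filling is e^2 t2^2: CFSE(tet) = -0.4Δₜ = -0.4 × (4/9)(124) = -22 kJ/mol.
OSPE = CFSE(oct) − CFSE(tet) = -74 − (-22) = -52 kJ/mol.

-52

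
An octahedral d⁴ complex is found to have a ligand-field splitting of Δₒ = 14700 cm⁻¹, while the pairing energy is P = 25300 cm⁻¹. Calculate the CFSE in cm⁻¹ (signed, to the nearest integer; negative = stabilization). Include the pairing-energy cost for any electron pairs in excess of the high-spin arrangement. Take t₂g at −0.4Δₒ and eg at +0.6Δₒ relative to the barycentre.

-8820

Here Δₒ < P (14700 < 25300), so the high-spin state is favoured.
That gives t₂g³ eg¹.
Orbital CFSE = -0.6Δₒ = -0.6 × 14700 = -8820 cm⁻¹.
High-spin has no excess pairs, so no pairing correction applies.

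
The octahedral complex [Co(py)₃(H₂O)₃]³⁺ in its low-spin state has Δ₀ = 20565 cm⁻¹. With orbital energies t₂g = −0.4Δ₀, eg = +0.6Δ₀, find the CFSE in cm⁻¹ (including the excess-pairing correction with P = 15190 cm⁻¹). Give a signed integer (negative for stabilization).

-18976

Ligand charges: 3×(+0) from py and 3×(+0) from H₂O sum to +0; with overall charge +3, Co is +3.
Co is in group 9, so Co³⁺ is d⁶ (9 − 3 = 6).
Electron filling gives t₂g⁶ eg⁰.
The orbital stabilization is -2.4Δ₀ = -2.4 × 20565 = -49356 cm⁻¹.
Pairing penalty: 3 pairs vs 1 in the high-spin reference → 2 extra × P = 30380 cm⁻¹.
Combining: -49356 + 30380 = -18976 cm⁻¹.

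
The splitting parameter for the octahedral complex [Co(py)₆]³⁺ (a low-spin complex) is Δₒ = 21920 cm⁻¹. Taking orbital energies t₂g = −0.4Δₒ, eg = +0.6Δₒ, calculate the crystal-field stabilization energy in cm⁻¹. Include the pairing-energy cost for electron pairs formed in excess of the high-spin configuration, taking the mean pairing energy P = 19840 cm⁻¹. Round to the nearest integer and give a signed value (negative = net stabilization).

-12928

py is neutral, so the +3 overall charge sits on Co: oxidation state +3.
Co sits in group 9; removing 3 electrons leaves Co³⁺ with 9 − 3 = 6 d electrons.
Configuration: t₂g⁶ eg⁰.
CFSE(orbital) = 6×(-0.4Δₒ) + 0×(0.6Δₒ) = -2.4Δₒ; with Δₒ = 21920 cm⁻¹ that is -52608 cm⁻¹.
High-spin d⁶ would be t₂g⁴ eg² with 1 pair; low-spin has 3, so 2 excess pairs cost +2P = +39680 cm⁻¹.
Overall CFSE = -52608 + 39680 = -12928 cm⁻¹.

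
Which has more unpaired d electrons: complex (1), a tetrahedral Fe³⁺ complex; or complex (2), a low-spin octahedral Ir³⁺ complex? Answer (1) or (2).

(1): Group 8 minus oxidation state +3 gives a d⁵ configuration for Fe³⁺; Tetrahedral fields are weak (Δₜ ≈ 4/9 Δₒ), so electrons fill high-spin; e^2 t2^3 → 5 unpaired.
(2): Ir sits in group 9; removing 3 electrons leaves Ir³⁺ with 9 − 3 = 6 d electrons; t₂g⁶ eg⁰ → 0 unpaired.
So (1) has more unpaired electrons.

(1)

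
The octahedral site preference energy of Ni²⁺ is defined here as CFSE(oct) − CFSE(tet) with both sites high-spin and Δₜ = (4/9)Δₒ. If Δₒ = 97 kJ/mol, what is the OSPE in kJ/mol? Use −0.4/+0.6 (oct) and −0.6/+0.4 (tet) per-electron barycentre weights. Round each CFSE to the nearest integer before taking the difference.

-82

Ni²⁺: group 10, so d-count = 10 − 2 = 8.
In an octahedral site d⁸ (HS) is t2g^6 e_g^2, giving CFSE(oct) = -1.2Δₒ = -116 kJ/mol.
In a tetrahedral site the filling is e^4 t2^4: CFSE(tet) = -0.8Δₜ = -0.8 × (4/9)(97) = -34 kJ/mol.
OSPE = -116 − (-34) = -82 kJ/mol.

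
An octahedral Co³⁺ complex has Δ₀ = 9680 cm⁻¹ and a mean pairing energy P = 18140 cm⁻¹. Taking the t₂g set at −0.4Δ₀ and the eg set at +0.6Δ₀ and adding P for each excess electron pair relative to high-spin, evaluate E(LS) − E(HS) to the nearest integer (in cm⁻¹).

Co sits in group 9; removing 3 electrons leaves Co³⁺ with 9 − 3 = 6 d electrons.
In the high-spin limit (t₂g⁴ eg²) the orbital term is -0.4Δ₀ = -3872 cm⁻¹, with no excess pairing.
Low-spin t₂g⁶ eg⁰ gives -2.4Δ₀ = -23232 cm⁻¹, but forming 2 extra pairs costs 2P = 36280 cm⁻¹, so E(LS) = -23232 + 36280 = 13048 cm⁻¹.
E(LS) − E(HS) = 13048 − (-3872) = 16920 cm⁻¹.

16920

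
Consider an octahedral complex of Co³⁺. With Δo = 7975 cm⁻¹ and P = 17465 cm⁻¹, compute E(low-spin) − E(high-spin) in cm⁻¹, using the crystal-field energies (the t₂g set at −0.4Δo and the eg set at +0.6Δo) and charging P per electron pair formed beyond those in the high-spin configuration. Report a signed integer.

Co³⁺: group 9, so d-count = 9 − 3 = 6.
High-spin: t₂g⁴ eg², CFSE = -0.4Δo = -3190 cm⁻¹.
Low-spin: t₂g⁶ eg⁰, orbital CFSE = -2.4Δo = -19140 cm⁻¹; plus 2 excess pairs × P = +34930 cm⁻¹; total 15790 cm⁻¹.
Thus E(LS) − E(HS) = 18980 cm⁻¹.

18980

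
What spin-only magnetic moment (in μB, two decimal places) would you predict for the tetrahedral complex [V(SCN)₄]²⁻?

Each SCN⁻ contributes -1; 4 × (-1) = -4. With overall charge -2, V is in the +2 oxidation state.
V sits in group 5; removing 2 electrons leaves V²⁺ with 5 − 2 = 3 d electrons.
With tetrahedral geometry the complex is necessarily high-spin.
Configuration: e² t₂¹ → 3 unpaired electrons.
μ(spin-only) = √[3(3+2)] = √15 ≈ 3.87 μB.

3.87 μB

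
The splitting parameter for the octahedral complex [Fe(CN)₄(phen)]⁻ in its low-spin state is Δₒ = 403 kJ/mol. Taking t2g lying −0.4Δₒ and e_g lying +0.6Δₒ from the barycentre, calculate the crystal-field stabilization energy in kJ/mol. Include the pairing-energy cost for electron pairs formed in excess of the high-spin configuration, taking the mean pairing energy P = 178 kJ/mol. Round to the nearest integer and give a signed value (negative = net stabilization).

Ligand charges: 4×(-1) from CN⁻ and 1×(+0) from phen sum to -4; with overall charge -1, Fe is +3.
Fe sits in group 8; removing 3 electrons leaves Fe³⁺ with 8 − 3 = 5 d electrons.
Electron filling gives t2g^5 e_g^0.
The orbital stabilization is -2.0Δₒ = -2.0 × 403 = -806 kJ/mol.
Relative to high-spin t2g^3 e_g^2 (0 paired), the low-spin configuration has 2 additional pairs, contributing +2 × 178 = +356 kJ/mol.
Net CFSE = -806 + 356 = -450 kJ/mol.

-450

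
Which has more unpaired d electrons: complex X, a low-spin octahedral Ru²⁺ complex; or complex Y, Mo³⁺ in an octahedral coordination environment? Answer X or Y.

X: Ru is in group 8, so Ru²⁺ is d⁶ (8 − 2 = 6); t₂g⁶ eg⁰ → 0 unpaired.
Y: Group 6 minus oxidation state +3 gives a d³ configuration for Mo³⁺; t2g^3 e_g^0 → 3 unpaired.
So Y has more unpaired electrons.

Y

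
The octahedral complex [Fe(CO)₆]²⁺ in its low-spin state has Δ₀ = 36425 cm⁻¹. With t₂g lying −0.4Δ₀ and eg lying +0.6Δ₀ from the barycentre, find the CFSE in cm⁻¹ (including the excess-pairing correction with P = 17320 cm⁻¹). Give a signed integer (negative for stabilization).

CO is neutral, so the +2 overall charge sits on Fe: oxidation state +2.
Fe²⁺: group 8, so d-count = 8 − 2 = 6.
Configuration: t₂g⁶ eg⁰.
Orbital CFSE = 6(-0.4) + 0(0.6) = -2.4Δ₀ = -2.4 × 36425 = -87420 cm⁻¹.
Pairing penalty: 3 pairs vs 1 in the high-spin reference → 2 extra × P = 34640 cm⁻¹.
Net CFSE = -87420 + 34640 = -52780 cm⁻¹.

-52780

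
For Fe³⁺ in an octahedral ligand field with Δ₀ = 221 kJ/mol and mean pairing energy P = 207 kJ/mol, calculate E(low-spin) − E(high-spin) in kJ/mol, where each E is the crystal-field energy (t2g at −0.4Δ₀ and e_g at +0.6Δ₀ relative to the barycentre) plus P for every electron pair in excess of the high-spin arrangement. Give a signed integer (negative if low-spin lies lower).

-28

Fe³⁺: group 8, so d-count = 8 − 3 = 5.
High-spin d⁵ fills as t2g^3 e_g^2 with CFSE 3(−0.4) + 2(+0.6) = 0.0Δ₀ = 0 kJ/mol.
Low-spin: t2g^5 e_g^0, orbital CFSE = -2.0Δ₀ = -442 kJ/mol; plus 2 excess pairs × P = +414 kJ/mol; total -28 kJ/mol.
E(LS) − E(HS) = -28 − (0) = -28 kJ/mol.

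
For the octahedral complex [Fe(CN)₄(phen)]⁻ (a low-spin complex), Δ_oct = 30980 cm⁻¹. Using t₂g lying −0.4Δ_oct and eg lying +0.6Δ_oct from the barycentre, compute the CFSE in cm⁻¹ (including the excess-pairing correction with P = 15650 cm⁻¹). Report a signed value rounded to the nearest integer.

-30660

Ligand charges: 4×(-1) from CN⁻ and 1×(+0) from phen sum to -4; with overall charge -1, Fe is +3.
Fe is in group 8, so Fe³⁺ is d⁵ (8 − 3 = 5).
Electron filling gives t₂g⁵ eg⁰.
The orbital stabilization is -2.0Δ_oct = -2.0 × 30980 = -61960 cm⁻¹.
High-spin d⁵ would be t₂g³ eg² with 0 pairs; low-spin has 2, so 2 excess pairs cost +2P = +31300 cm⁻¹.
Overall CFSE = -61960 + 31300 = -30660 cm⁻¹.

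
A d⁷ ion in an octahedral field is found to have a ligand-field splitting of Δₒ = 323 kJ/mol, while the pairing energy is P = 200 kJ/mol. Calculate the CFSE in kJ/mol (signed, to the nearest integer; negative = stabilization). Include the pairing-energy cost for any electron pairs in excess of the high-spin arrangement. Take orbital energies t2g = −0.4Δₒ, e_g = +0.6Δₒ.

Since Δₒ = 323 kJ/mol > P = 200 kJ/mol, the complex adopts the low-spin configuration.
Configuration: t2g^6 e_g^1.
Orbital CFSE = -1.8Δₒ = -1.8 × 323 = -581 kJ/mol.
Excess pairs vs high-spin: 3 − 2 = 1; pairing cost = +200 kJ/mol.
Net CFSE = -581 + 200 = -381 kJ/mol.

-381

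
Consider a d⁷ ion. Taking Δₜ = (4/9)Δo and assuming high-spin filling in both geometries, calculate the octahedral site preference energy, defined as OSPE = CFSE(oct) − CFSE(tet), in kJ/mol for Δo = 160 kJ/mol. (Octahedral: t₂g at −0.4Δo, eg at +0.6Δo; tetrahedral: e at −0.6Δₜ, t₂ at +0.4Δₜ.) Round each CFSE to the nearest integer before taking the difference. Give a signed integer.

Octahedral (high-spin): t2g^5 e_g^2, CFSE = 5(−0.4) + 2(+0.6) = -0.8Δo = -0.8 × 160 = -128 kJ/mol.
Tetrahedral: e^4 t2^3, CFSE = 4(−0.6) + 3(+0.4) = -1.2Δₜ = -1.2 × (4/9) × 160 = -85 kJ/mol.
Subtracting, OSPE = -128 − (-85) = -43 kJ/mol.

-43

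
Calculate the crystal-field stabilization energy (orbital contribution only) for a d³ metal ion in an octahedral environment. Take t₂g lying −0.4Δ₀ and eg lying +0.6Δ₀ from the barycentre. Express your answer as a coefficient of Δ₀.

Configuration: t₂g³ eg⁰.
CFSE = 3(-0.4Δ₀) + 0(0.6Δ₀) = -1.2Δ₀ + 0.0Δ₀ = -1.2Δ₀.

-1.2 Δ₀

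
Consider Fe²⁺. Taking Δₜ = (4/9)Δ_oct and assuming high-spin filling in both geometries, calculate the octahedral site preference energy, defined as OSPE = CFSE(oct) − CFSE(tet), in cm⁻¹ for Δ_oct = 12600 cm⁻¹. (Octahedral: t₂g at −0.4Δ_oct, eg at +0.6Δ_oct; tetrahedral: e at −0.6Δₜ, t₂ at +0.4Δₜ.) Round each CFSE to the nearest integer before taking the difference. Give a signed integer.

Fe sits in group 8; removing 2 electrons leaves Fe²⁺ with 8 − 2 = 6 d electrons.
Octahedral (high-spin): t2g^4 e_g^2, CFSE = 4(−0.4) + 2(+0.6) = -0.4Δ_oct = -0.4 × 12600 = -5040 cm⁻¹.
Tetrahedral: e^3 t2^3, CFSE = 3(−0.6) + 3(+0.4) = -0.6Δₜ = -0.6 × (4/9) × 12600 = -3360 cm⁻¹.
OSPE = -5040 − (-3360) = -1680 cm⁻¹.

-1680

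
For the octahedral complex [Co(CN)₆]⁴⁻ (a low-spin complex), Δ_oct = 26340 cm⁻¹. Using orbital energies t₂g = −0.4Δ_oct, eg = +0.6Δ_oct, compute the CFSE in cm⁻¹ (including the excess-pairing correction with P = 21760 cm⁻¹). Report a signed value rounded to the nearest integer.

-25652

Each CN⁻ contributes -1; 6 × (-1) = -6. With overall charge -4, Co is in the +2 oxidation state.
Group 9 minus oxidation state +2 gives a d⁷ configuration for Co²⁺.
Electron filling gives t₂g⁶ eg¹.
The orbital stabilization is -1.8Δ_oct = -1.8 × 26340 = -47412 cm⁻¹.
Pairing penalty: 3 pairs vs 2 in the high-spin reference → 1 extra × P = 21760 cm⁻¹.
Net CFSE = -47412 + 21760 = -25652 cm⁻¹.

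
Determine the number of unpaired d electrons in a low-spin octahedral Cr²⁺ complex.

2

Cr sits in group 6; removing 2 electrons leaves Cr²⁺ with 6 − 2 = 4 d electrons.
Configuration: t2g^4 e_g^0, giving 2 unpaired electrons.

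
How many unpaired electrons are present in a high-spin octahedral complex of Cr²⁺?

4

Cr sits in group 6; removing 2 electrons leaves Cr²⁺ with 6 − 2 = 4 d electrons.
Configuration: t2g^3 e_g^1, giving 4 unpaired electrons.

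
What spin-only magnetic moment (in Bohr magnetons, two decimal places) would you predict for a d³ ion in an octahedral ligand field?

For octahedral d³ the high- and low-spin configurations coincide.
Configuration: t₂g³ eg⁰ → 3 unpaired electrons.
μ(spin-only) = √[3(3+2)] = √15 ≈ 3.87 Bohr magnetons.

3.87 Bohr magnetons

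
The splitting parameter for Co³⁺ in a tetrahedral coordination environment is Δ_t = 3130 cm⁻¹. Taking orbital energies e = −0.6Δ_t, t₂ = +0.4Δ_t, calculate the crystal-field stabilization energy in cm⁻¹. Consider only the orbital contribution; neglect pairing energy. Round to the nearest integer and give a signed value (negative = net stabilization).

-1878

Co³⁺: group 9, so d-count = 9 − 3 = 6.
Tetrahedral splitting is small, so the complex is high-spin.
Configuration: e³ t₂³.
CFSE(orbital) = 3×(-0.6Δ_t) + 3×(0.4Δ_t) = -0.6Δ_t; with Δ_t = 3130 cm⁻¹ that is -1878 cm⁻¹.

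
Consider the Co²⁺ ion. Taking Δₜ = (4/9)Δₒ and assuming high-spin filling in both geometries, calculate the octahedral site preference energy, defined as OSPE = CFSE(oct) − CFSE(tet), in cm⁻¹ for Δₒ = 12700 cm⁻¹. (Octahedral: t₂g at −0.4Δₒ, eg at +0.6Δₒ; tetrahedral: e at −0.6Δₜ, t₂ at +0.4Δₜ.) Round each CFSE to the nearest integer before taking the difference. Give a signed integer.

-3387

Co sits in group 9; removing 2 electrons leaves Co²⁺ with 9 − 2 = 7 d electrons.
Octahedral high-spin t₂g⁵ eg²: CFSE = -0.8 × 12700 = -10160 cm⁻¹.
Tetrahedral e⁴ t₂³ gives -1.2Δₜ = -1.2 × (4/9) × 12700 = -6773 cm⁻¹.
Subtracting, OSPE = -10160 − (-6773) = -3387 cm⁻¹.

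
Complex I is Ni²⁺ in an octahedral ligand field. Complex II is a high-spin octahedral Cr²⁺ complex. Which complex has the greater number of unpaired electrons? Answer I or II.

I: Group 10 minus oxidation state +2 gives a d⁸ configuration for Ni²⁺; t2g^6 e_g^2 → 2 unpaired.
II: Cr²⁺: group 6, so d-count = 6 − 2 = 4; t₂g³ eg¹ → 4 unpaired.
So II has more unpaired electrons.

II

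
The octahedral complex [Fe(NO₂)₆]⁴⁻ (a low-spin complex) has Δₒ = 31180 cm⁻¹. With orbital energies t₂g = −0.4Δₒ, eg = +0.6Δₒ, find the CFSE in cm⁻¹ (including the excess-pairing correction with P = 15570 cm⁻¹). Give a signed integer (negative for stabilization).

Each NO₂⁻ contributes -1; 6 × (-1) = -6. With overall charge -4, Fe is in the +2 oxidation state.
Group 8 minus oxidation state +2 gives a d⁶ configuration for Fe²⁺.
The d⁶ electrons fill as t₂g⁶ eg⁰.
CFSE(orbital) = 6×(-0.4Δₒ) + 0×(0.6Δₒ) = -2.4Δₒ; with Δₒ = 31180 cm⁻¹ that is -74832 cm⁻¹.
High-spin d⁶ would be t₂g⁴ eg² with 1 pair; low-spin has 3, so 2 excess pairs cost +2P = +31140 cm⁻¹.
Combining: -74832 + 31140 = -43692 cm⁻¹.

-43692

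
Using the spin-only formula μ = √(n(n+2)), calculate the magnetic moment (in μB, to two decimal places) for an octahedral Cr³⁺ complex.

3.87 μB

Cr sits in group 6; removing 3 electrons leaves Cr³⁺ with 6 − 3 = 3 d electrons.
Configuration: t2g^3 e_g^0 → 3 unpaired electrons.
μ(spin-only) = √[3(3+2)] = √15 ≈ 3.87 μB.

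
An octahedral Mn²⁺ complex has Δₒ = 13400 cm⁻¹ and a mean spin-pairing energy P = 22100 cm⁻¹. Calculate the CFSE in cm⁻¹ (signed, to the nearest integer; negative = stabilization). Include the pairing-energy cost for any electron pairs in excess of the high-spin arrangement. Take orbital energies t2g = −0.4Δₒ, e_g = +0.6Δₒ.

0

Group 7 minus oxidation state +2 gives a d⁵ configuration for Mn²⁺.
Since Δₒ = 13400 cm⁻¹ < P = 22100 cm⁻¹, the complex adopts the high-spin configuration.
That gives t2g^3 e_g^2.
Orbital CFSE = 0.0Δₒ = 0.0 × 13400 = 0 cm⁻¹.
High-spin has no excess pairs, so no pairing correction applies.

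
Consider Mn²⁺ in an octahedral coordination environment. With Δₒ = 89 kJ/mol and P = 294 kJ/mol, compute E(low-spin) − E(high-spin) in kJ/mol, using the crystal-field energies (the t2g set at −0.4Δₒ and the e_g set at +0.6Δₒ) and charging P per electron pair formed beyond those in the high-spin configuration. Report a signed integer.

Group 7 minus oxidation state +2 gives a d⁵ configuration for Mn²⁺.
High-spin d⁵ fills as t2g^3 e_g^2 with CFSE 3(−0.4) + 2(+0.6) = 0.0Δₒ = 0 kJ/mol.
Low-spin t2g^5 e_g^0 gives -2.0Δₒ = -178 kJ/mol, but forming 2 extra pairs costs 2P = 588 kJ/mol, so E(LS) = -178 + 588 = 410 kJ/mol.
E(LS) − E(HS) = 410 − (0) = 410 kJ/mol.

410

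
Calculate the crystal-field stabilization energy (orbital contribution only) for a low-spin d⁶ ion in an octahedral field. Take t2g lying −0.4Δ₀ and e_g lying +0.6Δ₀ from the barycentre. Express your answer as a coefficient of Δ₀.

-2.4 Δ₀

Configuration: t2g^6 e_g^0.
CFSE = 6(-0.4Δ₀) + 0(0.6Δ₀) = -2.4Δ₀ + 0.0Δ₀ = -2.4Δ₀.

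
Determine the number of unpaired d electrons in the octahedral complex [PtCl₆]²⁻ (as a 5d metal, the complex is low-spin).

0

Each Cl⁻ contributes -1; 6 × (-1) = -6. With overall charge -2, Pt is in the +4 oxidation state.
Pt⁴⁺: group 10, so d-count = 10 − 4 = 6.
Configuration: t2g^6 e_g^0, giving 0 unpaired electrons.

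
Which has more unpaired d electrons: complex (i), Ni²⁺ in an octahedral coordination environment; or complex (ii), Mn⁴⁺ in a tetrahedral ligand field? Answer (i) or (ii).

(ii)

(i): Ni sits in group 10; removing 2 electrons leaves Ni²⁺ with 10 − 2 = 8 d electrons; t₂g⁶ eg² → 2 unpaired.
(ii): Mn sits in group 7; removing 4 electrons leaves Mn⁴⁺ with 7 − 4 = 3 d electrons; Tetrahedral splitting is small, so the complex is high-spin; e² t₂¹ → 3 unpaired.
So (ii) has more unpaired electrons.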